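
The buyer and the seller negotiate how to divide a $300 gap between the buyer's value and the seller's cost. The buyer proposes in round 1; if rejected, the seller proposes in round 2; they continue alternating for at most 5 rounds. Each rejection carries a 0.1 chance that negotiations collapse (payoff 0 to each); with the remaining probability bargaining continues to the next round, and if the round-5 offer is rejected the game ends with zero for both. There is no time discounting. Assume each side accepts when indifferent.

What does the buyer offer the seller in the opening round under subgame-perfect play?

48.87

Round 5 (the buyer proposes): the seller will accept anything ≥ 0, so the buyer offers 0 and keeps 300.
Round 4 (the seller proposes): rejecting gives the buyer an expected 0.9 × 300 = 270, so the seller offers 270, keeping 30.
Round 3 (the buyer proposes): rejecting gives the seller an expected 0.9 × 30 = 27. The buyer offers 27 and keeps 300 − 27 = 273.
Round 2 (the seller proposes): rejecting gives the buyer an expected 0.9 × 273 = 245.7, so the seller offers 245.7, keeping 54.3.
Round 1 (the buyer proposes): rejecting gives the seller an expected 0.9 × 54.3 = 48.87, so the buyer offers 48.87, keeping 251.13.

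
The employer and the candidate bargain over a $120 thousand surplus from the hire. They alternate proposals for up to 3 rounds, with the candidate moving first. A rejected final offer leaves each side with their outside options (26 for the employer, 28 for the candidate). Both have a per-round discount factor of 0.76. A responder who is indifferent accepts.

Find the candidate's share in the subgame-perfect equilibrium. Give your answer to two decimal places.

83.09

Round 3 (the candidate proposes): the employer gets 26 if talks fail, so the candidate offers 26 and keeps 94.
Round 2 (the employer proposes): the candidate can get 94 next round, worth 0.76 × 94 = 71.44 now. The employer offers 71.44 and keeps 120 − 71.44 = 48.56.
Round 1 (the candidate proposes): the employer can get 48.56 next round, worth 0.76 × 48.56 = 36.9056 now. The candidate offers 36.9056 and keeps 120 − 36.9056 = 83.0944.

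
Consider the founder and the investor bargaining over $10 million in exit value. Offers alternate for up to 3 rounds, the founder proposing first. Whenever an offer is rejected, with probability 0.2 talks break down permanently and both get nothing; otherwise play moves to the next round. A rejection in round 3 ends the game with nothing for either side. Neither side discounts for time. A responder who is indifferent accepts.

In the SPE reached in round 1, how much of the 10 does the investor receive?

1.6

By backward induction:
Round 3 (the founder proposes): rejection yields 0 for the investor; the founder offers 0 and keeps 10.
Round 2 (the investor proposes): rejecting gives the founder an expected 0.8 × 10 = 8, so the investor offers 8, keeping 2.
Round 1 (the founder proposes): rejecting gives the investor an expected 0.8 × 2 = 1.6; the founder offers that and keeps 8.4.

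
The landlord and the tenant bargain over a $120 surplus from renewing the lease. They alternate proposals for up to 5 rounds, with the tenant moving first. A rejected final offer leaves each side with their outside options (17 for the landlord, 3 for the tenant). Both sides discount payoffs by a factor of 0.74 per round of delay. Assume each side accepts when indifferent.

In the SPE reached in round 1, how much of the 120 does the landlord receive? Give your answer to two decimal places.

By backward induction:
Round 5 (the tenant proposes): the landlord gets 17 if talks fail, so the tenant offers 17 and keeps 103.
Round 4 (the landlord proposes): the tenant can get 103 next round, worth 0.74 × 103 = 76.22 now. The landlord offers 76.22 and keeps 120 − 76.22 = 43.78.
Round 3 (the tenant proposes): the landlord can get 43.78 next round, worth 0.74 × 43.78 = 32.3972 now; the tenant offers that and keeps 87.6028.
Round 2 (the landlord proposes): the tenant can get 87.6028 next round, worth 0.74 × 87.6028 = 64.826072 now, so the landlord offers 64.826072, keeping 55.173928.
Round 1 (the tenant proposes): the landlord can get 55.173928 next round, worth 0.74 × 55.173928 = 40.82870672 now, so the tenant offers 40.82870672, keeping 79.17129328.

40.83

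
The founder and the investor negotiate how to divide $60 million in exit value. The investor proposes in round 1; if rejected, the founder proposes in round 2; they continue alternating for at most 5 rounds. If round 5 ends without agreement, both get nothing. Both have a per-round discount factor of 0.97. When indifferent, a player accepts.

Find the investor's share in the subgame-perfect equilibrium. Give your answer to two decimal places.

56.61

Round 5 (the investor proposes): the founder will accept anything ≥ 0, so the investor offers 0 and keeps 60.
Round 4 (the founder proposes): the investor can get 60 next round, worth 0.97 × 60 = 58.2 now; the founder offers that and keeps 1.8.
Round 3 (the investor proposes): the founder can get 1.8 next round, worth 0.97 × 1.8 = 1.746 now; the investor offers that and keeps 58.254.
Round 2 (the founder proposes): the investor can get 58.254 next round, worth 0.97 × 58.254 = 56.50638 now, so the founder offers 56.50638, keeping 3.49362.
Round 1 (the investor proposes): the founder can get 3.49362 next round, worth 0.97 × 3.49362 = 3.3888114 now, so the investor offers 3.3888114, keeping 56.6111886.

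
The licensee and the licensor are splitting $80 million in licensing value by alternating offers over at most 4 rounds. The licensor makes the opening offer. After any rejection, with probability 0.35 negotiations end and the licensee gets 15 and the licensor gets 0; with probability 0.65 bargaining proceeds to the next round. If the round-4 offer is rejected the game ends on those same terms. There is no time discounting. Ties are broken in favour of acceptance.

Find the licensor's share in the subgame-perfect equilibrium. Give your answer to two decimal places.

Round 4 (the licensee proposes): the licensor will accept anything ≥ 0, so the licensee offers 0 and keeps 80.
Round 3 (the licensor proposes): rejecting gives the licensee an expected 0.65 × 80 + 0.35 × 15 = 57.25; the licensor offers that and keeps 22.75.
Round 2 (the licensee proposes): rejecting gives the licensor an expected 0.65 × 22.75 = 14.7875. The licensee offers 14.7875 and keeps 80 − 14.7875 = 65.2125.
Round 1 (the licensor proposes): rejecting gives the licensee an expected 0.65 × 65.2125 + 0.35 × 15 = 47.638125; the licensor offers that and keeps 32.361875.

32.36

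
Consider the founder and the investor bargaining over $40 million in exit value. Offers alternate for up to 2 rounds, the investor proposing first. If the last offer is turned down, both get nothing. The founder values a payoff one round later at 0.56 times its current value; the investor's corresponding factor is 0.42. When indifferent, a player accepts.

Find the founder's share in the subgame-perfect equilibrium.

22.4

Round 2 (the founder proposes): rejection yields 0 for the investor; the founder offers 0 and keeps 40.
Round 1 (the investor proposes): the founder can get 40 next round, worth 0.56 × 40 = 22.4 now; the investor offers that and keeps 17.6.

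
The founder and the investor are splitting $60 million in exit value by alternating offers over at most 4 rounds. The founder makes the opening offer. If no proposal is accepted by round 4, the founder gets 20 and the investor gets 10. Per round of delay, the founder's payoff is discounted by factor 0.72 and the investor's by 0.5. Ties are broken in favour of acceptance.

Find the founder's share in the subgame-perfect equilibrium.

44.4

Round 4 (the investor proposes): the founder gets 20 if talks fail, so the investor offers 20 and keeps 40.
Round 3 (the founder proposes): the investor can get 40 next round, worth 0.5 × 40 = 20 now; the founder offers that and keeps 40.
Round 2 (the investor proposes): the founder can get 40 next round, worth 0.72 × 40 = 28.8 now; the investor offers that and keeps 31.2.
Round 1 (the founder proposes): the investor can get 31.2 next round, worth 0.5 × 31.2 = 15.6 now. The founder offers 15.6 and keeps 60 − 15.6 = 44.4.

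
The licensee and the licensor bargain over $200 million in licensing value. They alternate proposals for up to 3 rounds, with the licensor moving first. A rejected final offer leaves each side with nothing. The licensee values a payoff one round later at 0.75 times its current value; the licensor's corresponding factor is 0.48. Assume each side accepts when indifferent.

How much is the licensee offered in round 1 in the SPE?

Round 3 (the licensor proposes): the licensee will accept anything ≥ 0, so the licensor offers 0 and keeps 200.
Round 2 (the licensee proposes): the licensor can get 200 next round, worth 0.48 × 200 = 96 now; the licensee offers that and keeps 104.
Round 1 (the licensor proposes): the licensee can get 104 next round, worth 0.75 × 104 = 78 now, so the licensor offers 78, keeping 122.

78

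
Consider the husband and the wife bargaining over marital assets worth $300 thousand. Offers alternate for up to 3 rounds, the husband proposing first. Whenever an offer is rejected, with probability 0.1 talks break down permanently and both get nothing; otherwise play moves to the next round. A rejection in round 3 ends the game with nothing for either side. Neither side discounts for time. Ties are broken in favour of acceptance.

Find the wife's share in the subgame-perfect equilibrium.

27

Round 3 (the husband proposes): rejection yields 0 for the wife; the husband offers 0 and keeps 300.
Round 2 (the wife proposes): rejecting gives the husband an expected 0.9 × 300 = 270. The wife offers 270 and keeps 300 − 270 = 30.
Round 1 (the husband proposes): rejecting gives the wife an expected 0.9 × 30 = 27; the husband offers that and keeps 273.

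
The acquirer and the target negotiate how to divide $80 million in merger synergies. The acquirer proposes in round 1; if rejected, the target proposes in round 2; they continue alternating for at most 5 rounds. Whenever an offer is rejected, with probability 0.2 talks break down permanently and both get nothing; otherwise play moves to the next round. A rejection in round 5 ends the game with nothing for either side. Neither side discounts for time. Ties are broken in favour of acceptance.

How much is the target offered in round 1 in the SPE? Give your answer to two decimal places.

20.99

Round 5 (the acquirer proposes): the target will accept anything ≥ 0, so the acquirer offers 0 and keeps 80.
Round 4 (the target proposes): rejecting gives the acquirer an expected 0.8 × 80 = 64, so the target offers 64, keeping 16.
Round 3 (the acquirer proposes): rejecting gives the target an expected 0.8 × 16 = 12.8, so the acquirer offers 12.8, keeping 67.2.
Round 2 (the target proposes): rejecting gives the acquirer an expected 0.8 × 67.2 = 53.76. The target offers 53.76 and keeps 80 − 53.76 = 26.24.
Round 1 (the acquirer proposes): rejecting gives the target an expected 0.8 × 26.24 = 20.992, so the acquirer offers 20.992, keeping 59.008.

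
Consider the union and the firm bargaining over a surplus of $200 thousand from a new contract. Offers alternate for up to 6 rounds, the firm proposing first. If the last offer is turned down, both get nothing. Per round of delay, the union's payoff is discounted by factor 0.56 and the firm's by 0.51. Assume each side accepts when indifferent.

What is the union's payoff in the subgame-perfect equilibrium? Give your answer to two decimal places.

By backward induction:
Round 6 (the union proposes): the firm will accept anything ≥ 0, so the union offers 0 and keeps 200.
Round 5 (the firm proposes): the union can get 200 next round, worth 0.56 × 200 = 112 now, so the firm offers 112, keeping 88.
Round 4 (the union proposes): the firm can get 88 next round, worth 0.51 × 88 = 44.88 now, so the union offers 44.88, keeping 155.12.
Round 3 (the firm proposes): the union can get 155.12 next round, worth 0.56 × 155.12 = 86.8672 now, so the firm offers 86.8672, keeping 113.1328.
Round 2 (the union proposes): the firm can get 113.1328 next round, worth 0.51 × 113.1328 = 57.697728 now; the union offers that and keeps 142.302272.
Round 1 (the firm proposes): the union can get 142.302272 next round, worth 0.56 × 142.302272 = 79.68927232 now; the firm offers that and keeps 120.31072768.

79.69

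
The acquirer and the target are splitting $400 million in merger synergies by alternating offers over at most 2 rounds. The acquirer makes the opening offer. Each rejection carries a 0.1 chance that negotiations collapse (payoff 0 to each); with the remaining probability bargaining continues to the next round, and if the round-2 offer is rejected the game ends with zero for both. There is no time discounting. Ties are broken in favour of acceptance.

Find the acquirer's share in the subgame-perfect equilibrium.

Round 2 (the target proposes): the acquirer will accept anything ≥ 0, so the target offers 0 and keeps 400.
Round 1 (the acquirer proposes): rejecting gives the target an expected 0.9 × 400 = 360. The acquirer offers 360 and keeps 400 − 360 = 40.

40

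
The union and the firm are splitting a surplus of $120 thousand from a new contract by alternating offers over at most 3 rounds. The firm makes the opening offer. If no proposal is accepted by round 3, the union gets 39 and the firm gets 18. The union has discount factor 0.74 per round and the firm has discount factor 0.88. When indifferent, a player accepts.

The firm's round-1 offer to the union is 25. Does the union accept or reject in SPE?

Work out the union's continuation value if the offer is rejected.
Round 3 (the firm proposes): the union gets 39 if talks fail, so the firm offers 39 and keeps 81.
Round 2 (the union proposes): the firm can get 81 next round, worth 0.88 × 81 = 71.28 now. The union offers 71.28 and keeps 120 − 71.28 = 48.72.
So by rejecting in round 1, the union gets 48.72 next round, worth 0.74 × 48.72 = 36.0528 now.
Offer 25 < 36.0528, so the union rejects.

Reject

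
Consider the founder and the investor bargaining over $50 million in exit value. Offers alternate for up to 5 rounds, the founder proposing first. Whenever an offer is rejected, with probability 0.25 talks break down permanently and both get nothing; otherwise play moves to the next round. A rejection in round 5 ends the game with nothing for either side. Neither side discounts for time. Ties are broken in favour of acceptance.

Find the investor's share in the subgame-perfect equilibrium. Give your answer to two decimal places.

14.65

By backward induction:
Round 5 (the founder proposes): rejection yields 0 for the investor; the founder offers 0 and keeps 50.
Round 4 (the investor proposes): rejecting gives the founder an expected 0.75 × 50 = 37.5; the investor offers that and keeps 12.5.
Round 3 (the founder proposes): rejecting gives the investor an expected 0.75 × 12.5 = 9.375, so the founder offers 9.375, keeping 40.625.
Round 2 (the investor proposes): rejecting gives the founder an expected 0.75 × 40.625 = 30.46875. The investor offers 30.46875 and keeps 50 − 30.46875 = 19.53125.
Round 1 (the founder proposes): rejecting gives the investor an expected 0.75 × 19.53125 = 14.6484375; the founder offers that and keeps 35.3515625.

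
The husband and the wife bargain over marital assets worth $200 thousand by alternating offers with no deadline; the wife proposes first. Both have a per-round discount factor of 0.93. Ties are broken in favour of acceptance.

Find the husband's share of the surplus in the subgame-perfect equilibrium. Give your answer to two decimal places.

96.37

Let x be the wife's share when the wife proposes and y be the husband's share when the husband proposes.
The husband accepts iff offered ≥ 0.93·y, so x = 200 − 0.93y. Symmetrically y = 200 − 0.93x.
Substituting: x = 200 − 0.93(200 − 0.93x), giving x(1 − 0.93·0.93) = 200(1 − 0.93).
So x = 200 × 0.07 / 0.1351 ≈ 103.6269, and the husband receives 200 − x ≈ 96.3731.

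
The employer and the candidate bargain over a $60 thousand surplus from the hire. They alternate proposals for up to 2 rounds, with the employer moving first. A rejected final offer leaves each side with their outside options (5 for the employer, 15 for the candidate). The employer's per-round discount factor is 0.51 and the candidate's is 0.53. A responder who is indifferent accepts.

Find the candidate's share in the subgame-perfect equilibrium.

29.15

Solve by backward induction from round 2.
Round 2 (the candidate proposes): the employer gets 5 if talks fail, so the candidate offers 5 and keeps 55.
Round 1 (the employer proposes): the candidate can get 55 next round, worth 0.53 × 55 = 29.15 now; the employer offers that and keeps 30.85.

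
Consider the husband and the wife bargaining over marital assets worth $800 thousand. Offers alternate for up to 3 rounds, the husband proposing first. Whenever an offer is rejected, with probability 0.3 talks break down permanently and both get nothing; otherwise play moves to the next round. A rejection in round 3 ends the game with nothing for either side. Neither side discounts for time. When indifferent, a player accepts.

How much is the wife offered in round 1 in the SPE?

Round 3 (the husband proposes): rejection yields 0 for the wife; the husband offers 0 and keeps 800.
Round 2 (the wife proposes): rejecting gives the husband an expected 0.7 × 800 = 560, so the wife offers 560, keeping 240.
Round 1 (the husband proposes): rejecting gives the wife an expected 0.7 × 240 = 168. The husband offers 168 and keeps 800 − 168 = 632.

168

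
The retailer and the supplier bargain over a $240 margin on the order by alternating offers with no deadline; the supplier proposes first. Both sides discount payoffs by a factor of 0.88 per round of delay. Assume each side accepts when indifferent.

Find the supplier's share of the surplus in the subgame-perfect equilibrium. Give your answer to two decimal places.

When the supplier proposes, the retailer accepts any offer worth at least 0.88 times what the retailer would get by proposing next round; and vice versa.
This gives x = 240 − 0.88y and y = 240 − 0.88x, where x and y are each side's share when it proposes.
Hence (1 − 0.88·0.88)x = 240(1 − 0.88), i.e. 0.2256·x = 28.8.
x ≈ 127.6596; the retailer's share is 240 − x ≈ 112.3404.

127.66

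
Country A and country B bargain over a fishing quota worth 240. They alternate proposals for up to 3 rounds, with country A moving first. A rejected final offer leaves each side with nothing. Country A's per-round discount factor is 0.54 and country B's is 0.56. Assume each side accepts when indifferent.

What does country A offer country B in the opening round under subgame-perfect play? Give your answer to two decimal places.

61.82

Round 3 (country A proposes): country B will accept anything ≥ 0, so country A offers 0 and keeps 240.
Round 2 (country B proposes): country A can get 240 next round, worth 0.54 × 240 = 129.6 now, so country B offers 129.6, keeping 110.4.
Round 1 (country A proposes): country B can get 110.4 next round, worth 0.56 × 110.4 = 61.824 now, so country A offers 61.824, keeping 178.176.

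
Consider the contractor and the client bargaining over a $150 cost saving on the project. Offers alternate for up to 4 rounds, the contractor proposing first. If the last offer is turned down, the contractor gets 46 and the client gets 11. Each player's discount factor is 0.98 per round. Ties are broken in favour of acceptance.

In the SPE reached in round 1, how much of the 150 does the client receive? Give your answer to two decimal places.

By backward induction:
Round 4 (the client proposes): the contractor gets 46 if talks fail, so the client offers 46 and keeps 104.
Round 3 (the contractor proposes): the client can get 104 next round, worth 0.98 × 104 = 101.92 now. The contractor offers 101.92 and keeps 150 − 101.92 = 48.08.
Round 2 (the client proposes): the contractor can get 48.08 next round, worth 0.98 × 48.08 = 47.1184 now, so the client offers 47.1184, keeping 102.8816.
Round 1 (the contractor proposes): the client can get 102.8816 next round, worth 0.98 × 102.8816 = 100.823968 now; the contractor offers that and keeps 49.176032.

100.82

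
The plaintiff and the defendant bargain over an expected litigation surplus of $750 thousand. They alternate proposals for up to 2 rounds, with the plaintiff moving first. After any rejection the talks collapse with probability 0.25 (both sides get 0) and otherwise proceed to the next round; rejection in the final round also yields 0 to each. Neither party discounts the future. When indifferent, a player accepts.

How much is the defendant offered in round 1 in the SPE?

562.5

By backward induction:
Round 2 (the defendant proposes): rejection yields 0 for the plaintiff; the defendant offers 0 and keeps 750.
Round 1 (the plaintiff proposes): rejecting gives the defendant an expected 0.75 × 750 = 562.5; the plaintiff offers that and keeps 187.5.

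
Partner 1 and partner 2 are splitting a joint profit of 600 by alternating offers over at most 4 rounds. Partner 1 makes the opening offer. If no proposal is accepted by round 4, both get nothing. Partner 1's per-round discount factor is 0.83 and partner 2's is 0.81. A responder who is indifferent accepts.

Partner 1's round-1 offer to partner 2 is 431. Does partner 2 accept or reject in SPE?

Accept

Work out partner 2's continuation value if the offer is rejected.
Round 4 (partner 2 proposes): rejection yields 0 for partner 1; partner 2 offers 0 and keeps 600.
Round 3 (partner 1 proposes): partner 2 can get 600 next round, worth 0.81 × 600 = 486 now; partner 1 offers that and keeps 114.
Round 2 (partner 2 proposes): partner 1 can get 114 next round, worth 0.83 × 114 = 94.62 now; partner 2 offers that and keeps 505.38.
So by rejecting in round 1, partner 2 gets 505.38 next round, worth 0.81 × 505.38 = 409.3578 now.
Offer 431 ≥ 409.3578, so partner 2 accepts.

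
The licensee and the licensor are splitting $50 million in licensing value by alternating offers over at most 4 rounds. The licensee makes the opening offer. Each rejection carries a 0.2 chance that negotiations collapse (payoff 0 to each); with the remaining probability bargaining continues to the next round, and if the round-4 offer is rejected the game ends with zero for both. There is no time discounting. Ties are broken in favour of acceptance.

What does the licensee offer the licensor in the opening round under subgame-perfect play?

Round 4 (the licensor proposes): rejection yields 0 for the licensee; the licensor offers 0 and keeps 50.
Round 3 (the licensee proposes): rejecting gives the licensor an expected 0.8 × 50 = 40; the licensee offers that and keeps 10.
Round 2 (the licensor proposes): rejecting gives the licensee an expected 0.8 × 10 = 8, so the licensor offers 8, keeping 42.
Round 1 (the licensee proposes): rejecting gives the licensor an expected 0.8 × 42 = 33.6. The licensee offers 33.6 and keeps 50 − 33.6 = 16.4.

33.6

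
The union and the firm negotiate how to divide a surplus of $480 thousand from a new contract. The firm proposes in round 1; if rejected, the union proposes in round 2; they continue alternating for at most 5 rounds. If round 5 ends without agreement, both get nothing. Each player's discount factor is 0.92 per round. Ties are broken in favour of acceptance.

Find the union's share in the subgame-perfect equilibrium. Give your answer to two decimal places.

By backward induction:
Round 5 (the firm proposes): the union will accept anything ≥ 0, so the firm offers 0 and keeps 480.
Round 4 (the union proposes): the firm can get 480 next round, worth 0.92 × 480 = 441.6 now. The union offers 441.6 and keeps 480 − 441.6 = 38.4.
Round 3 (the firm proposes): the union can get 38.4 next round, worth 0.92 × 38.4 = 35.328 now. The firm offers 35.328 and keeps 480 − 35.328 = 444.672.
Round 2 (the union proposes): the firm can get 444.672 next round, worth 0.92 × 444.672 = 409.09824 now. The union offers 409.09824 and keeps 480 − 409.09824 = 70.90176.
Round 1 (the firm proposes): the union can get 70.90176 next round, worth 0.92 × 70.90176 = 65.2296192 now, so the firm offers 65.2296192, keeping 414.7703808.

65.23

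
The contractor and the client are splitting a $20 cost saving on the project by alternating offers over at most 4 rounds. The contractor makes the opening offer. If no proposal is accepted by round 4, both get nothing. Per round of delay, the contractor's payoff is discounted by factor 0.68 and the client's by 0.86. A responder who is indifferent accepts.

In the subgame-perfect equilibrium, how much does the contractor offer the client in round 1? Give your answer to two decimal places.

Round 4 (the client proposes): rejection yields 0 for the contractor; the client offers 0 and keeps 20.
Round 3 (the contractor proposes): the client can get 20 next round, worth 0.86 × 20 = 17.2 now. The contractor offers 17.2 and keeps 20 − 17.2 = 2.8.
Round 2 (the client proposes): the contractor can get 2.8 next round, worth 0.68 × 2.8 = 1.904 now, so the client offers 1.904, keeping 18.096.
Round 1 (the contractor proposes): the client can get 18.096 next round, worth 0.86 × 18.096 = 15.56256 now. The contractor offers 15.56256 and keeps 20 − 15.56256 = 4.43744.

15.56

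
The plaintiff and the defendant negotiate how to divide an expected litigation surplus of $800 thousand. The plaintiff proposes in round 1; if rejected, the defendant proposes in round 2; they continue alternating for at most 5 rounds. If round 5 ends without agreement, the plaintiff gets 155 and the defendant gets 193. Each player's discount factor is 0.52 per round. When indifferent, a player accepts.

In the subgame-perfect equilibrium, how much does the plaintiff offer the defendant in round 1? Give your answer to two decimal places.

Round 5 (the plaintiff proposes): the defendant gets 193 if talks fail, so the plaintiff offers 193 and keeps 607.
Round 4 (the defendant proposes): the plaintiff can get 607 next round, worth 0.52 × 607 = 315.64 now, so the defendant offers 315.64, keeping 484.36.
Round 3 (the plaintiff proposes): the defendant can get 484.36 next round, worth 0.52 × 484.36 = 251.8672 now, so the plaintiff offers 251.8672, keeping 548.1328.
Round 2 (the defendant proposes): the plaintiff can get 548.1328 next round, worth 0.52 × 548.1328 = 285.029056 now, so the defendant offers 285.029056, keeping 514.970944.
Round 1 (the plaintiff proposes): the defendant can get 514.970944 next round, worth 0.52 × 514.970944 = 267.78489088 now, so the plaintiff offers 267.78489088, keeping 532.21510912.

267.78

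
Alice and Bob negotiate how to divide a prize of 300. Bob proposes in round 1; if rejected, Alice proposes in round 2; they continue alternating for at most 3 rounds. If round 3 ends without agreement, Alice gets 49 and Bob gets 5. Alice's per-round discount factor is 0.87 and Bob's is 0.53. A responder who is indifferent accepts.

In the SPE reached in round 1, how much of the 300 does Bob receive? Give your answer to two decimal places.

154.74

Round 3 (Bob proposes): Alice gets 49 if talks fail, so Bob offers 49 and keeps 251.
Round 2 (Alice proposes): Bob can get 251 next round, worth 0.53 × 251 = 133.03 now, so Alice offers 133.03, keeping 166.97.
Round 1 (Bob proposes): Alice can get 166.97 next round, worth 0.87 × 166.97 = 145.2639 now; Bob offers that and keeps 154.7361.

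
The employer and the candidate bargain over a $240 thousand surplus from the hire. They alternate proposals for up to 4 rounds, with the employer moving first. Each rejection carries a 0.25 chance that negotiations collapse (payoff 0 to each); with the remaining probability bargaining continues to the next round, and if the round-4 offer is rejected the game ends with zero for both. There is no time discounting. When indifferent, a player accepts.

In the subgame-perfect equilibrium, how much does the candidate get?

146.25

By backward induction:
Round 4 (the candidate proposes): rejection yields 0 for the employer; the candidate offers 0 and keeps 240.
Round 3 (the employer proposes): rejecting gives the candidate an expected 0.75 × 240 = 180. The employer offers 180 and keeps 240 − 180 = 60.
Round 2 (the candidate proposes): rejecting gives the employer an expected 0.75 × 60 = 45, so the candidate offers 45, keeping 195.
Round 1 (the employer proposes): rejecting gives the candidate an expected 0.75 × 195 = 146.25; the employer offers that and keeps 93.75.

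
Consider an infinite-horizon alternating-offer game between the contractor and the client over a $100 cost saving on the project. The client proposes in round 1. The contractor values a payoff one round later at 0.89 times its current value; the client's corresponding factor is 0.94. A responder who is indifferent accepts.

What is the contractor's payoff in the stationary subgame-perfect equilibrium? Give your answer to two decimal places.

When the client proposes, the contractor accepts any offer worth at least 0.89 times what the contractor would get by proposing next round; and vice versa.
This gives x = 100 − 0.89y and y = 100 − 0.94x, where x and y are each side's share when it proposes.
Hence (1 − 0.89·0.94)x = 100(1 − 0.89), i.e. 0.1634·x = 11.
x ≈ 67.3195; the contractor's share is 100 − x ≈ 32.6805.

32.68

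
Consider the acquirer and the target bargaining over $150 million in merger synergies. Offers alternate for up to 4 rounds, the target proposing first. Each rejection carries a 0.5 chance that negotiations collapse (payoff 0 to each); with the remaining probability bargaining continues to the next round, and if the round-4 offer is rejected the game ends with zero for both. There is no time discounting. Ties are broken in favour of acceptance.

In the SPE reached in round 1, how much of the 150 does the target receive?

Round 4 (the acquirer proposes): rejection yields 0 for the target; the acquirer offers 0 and keeps 150.
Round 3 (the target proposes): rejecting gives the acquirer an expected 0.5 × 150 = 75, so the target offers 75, keeping 75.
Round 2 (the acquirer proposes): rejecting gives the target an expected 0.5 × 75 = 37.5; the acquirer offers that and keeps 112.5.
Round 1 (the target proposes): rejecting gives the acquirer an expected 0.5 × 112.5 = 56.25; the target offers that and keeps 93.75.

93.75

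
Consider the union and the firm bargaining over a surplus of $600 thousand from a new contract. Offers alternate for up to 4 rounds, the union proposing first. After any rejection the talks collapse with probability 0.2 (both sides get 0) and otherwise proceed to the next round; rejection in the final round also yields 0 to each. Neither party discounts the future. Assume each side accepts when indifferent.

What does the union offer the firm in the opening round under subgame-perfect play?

403.2

Round 4 (the firm proposes): rejection yields 0 for the union; the firm offers 0 and keeps 600.
Round 3 (the union proposes): rejecting gives the firm an expected 0.8 × 600 = 480; the union offers that and keeps 120.
Round 2 (the firm proposes): rejecting gives the union an expected 0.8 × 120 = 96, so the firm offers 96, keeping 504.
Round 1 (the union proposes): rejecting gives the firm an expected 0.8 × 504 = 403.2, so the union offers 403.2, keeping 196.8.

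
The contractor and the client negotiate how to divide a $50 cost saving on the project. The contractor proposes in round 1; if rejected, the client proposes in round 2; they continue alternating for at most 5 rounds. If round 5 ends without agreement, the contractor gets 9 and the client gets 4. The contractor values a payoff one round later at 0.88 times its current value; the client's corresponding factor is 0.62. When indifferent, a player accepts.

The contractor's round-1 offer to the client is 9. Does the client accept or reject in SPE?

Round 5 (the contractor proposes): the client gets 4 if talks fail, so the contractor offers 4 and keeps 46.
Round 4 (the client proposes): the contractor can get 46 next round, worth 0.88 × 46 = 40.48 now; the client offers that and keeps 9.52.
Round 3 (the contractor proposes): the client can get 9.52 next round, worth 0.62 × 9.52 = 5.9024 now. The contractor offers 5.9024 and keeps 50 − 5.9024 = 44.0976.
Round 2 (the client proposes): the contractor can get 44.0976 next round, worth 0.88 × 44.0976 = 38.805888 now, so the client offers 38.805888, keeping 11.194112.
So by rejecting in round 1, the client gets 11.194112 next round, worth 0.62 × 11.194112 = 6.94034944 now.
Offer 9 ≥ 6.94034944, so the client accepts.

Accept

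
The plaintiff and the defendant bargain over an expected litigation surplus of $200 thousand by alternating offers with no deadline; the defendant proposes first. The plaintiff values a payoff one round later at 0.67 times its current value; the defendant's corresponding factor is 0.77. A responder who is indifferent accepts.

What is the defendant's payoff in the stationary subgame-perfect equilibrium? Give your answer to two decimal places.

136.34

In a stationary SPE each proposer offers the other exactly their discounted continuation value.
If the defendant keeps x when proposing and the plaintiff keeps y when proposing, then x = 200 − 0.67y and y = 200 − 0.77x.
Solving: x = 200(1 − 0.67) / (1 − 0.77·0.67) = 66 / 0.4841 ≈ 136.3355.
The plaintiff gets 200 − 136.3355 ≈ 63.6645.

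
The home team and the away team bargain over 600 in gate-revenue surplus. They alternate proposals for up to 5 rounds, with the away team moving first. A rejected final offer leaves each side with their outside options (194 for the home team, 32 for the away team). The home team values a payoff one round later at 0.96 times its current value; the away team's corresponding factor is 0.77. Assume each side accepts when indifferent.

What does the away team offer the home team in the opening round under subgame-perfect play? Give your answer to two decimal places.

Round 5 (the away team proposes): the home team gets 194 if talks fail, so the away team offers 194 and keeps 406.
Round 4 (the home team proposes): the away team can get 406 next round, worth 0.77 × 406 = 312.62 now; the home team offers that and keeps 287.38.
Round 3 (the away team proposes): the home team can get 287.38 next round, worth 0.96 × 287.38 = 275.8848 now; the away team offers that and keeps 324.1152.
Round 2 (the home team proposes): the away team can get 324.1152 next round, worth 0.77 × 324.1152 = 249.568704 now. The home team offers 249.568704 and keeps 600 − 249.568704 = 350.431296.
Round 1 (the away team proposes): the home team can get 350.431296 next round, worth 0.96 × 350.431296 = 336.41404416 now, so the away team offers 336.41404416, keeping 263.58595584.

336.41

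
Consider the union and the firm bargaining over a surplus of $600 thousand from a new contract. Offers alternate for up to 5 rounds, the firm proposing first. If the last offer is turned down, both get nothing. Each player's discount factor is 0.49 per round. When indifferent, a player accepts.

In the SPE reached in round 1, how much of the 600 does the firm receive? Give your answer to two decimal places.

Work backward from the last round.
Round 5 (the firm proposes): rejection yields 0 for the union; the firm offers 0 and keeps 600.
Round 4 (the union proposes): the firm can get 600 next round, worth 0.49 × 600 = 294 now. The union offers 294 and keeps 600 − 294 = 306.
Round 3 (the firm proposes): the union can get 306 next round, worth 0.49 × 306 = 149.94 now; the firm offers that and keeps 450.06.
Round 2 (the union proposes): the firm can get 450.06 next round, worth 0.49 × 450.06 = 220.5294 now; the union offers that and keeps 379.4706.
Round 1 (the firm proposes): the union can get 379.4706 next round, worth 0.49 × 379.4706 = 185.940594 now, so the firm offers 185.940594, keeping 414.059406.

414.06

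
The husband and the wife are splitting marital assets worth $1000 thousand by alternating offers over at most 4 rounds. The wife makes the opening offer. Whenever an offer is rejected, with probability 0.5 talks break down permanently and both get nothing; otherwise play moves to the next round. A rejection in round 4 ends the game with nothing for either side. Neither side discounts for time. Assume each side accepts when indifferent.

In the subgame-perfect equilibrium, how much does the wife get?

625

By backward induction:
Round 4 (the husband proposes): the wife will accept anything ≥ 0, so the husband offers 0 and keeps 1000.
Round 3 (the wife proposes): rejecting gives the husband an expected 0.5 × 1000 = 500, so the wife offers 500, keeping 500.
Round 2 (the husband proposes): rejecting gives the wife an expected 0.5 × 500 = 250. The husband offers 250 and keeps 1000 − 250 = 750.
Round 1 (the wife proposes): rejecting gives the husband an expected 0.5 × 750 = 375; the wife offers that and keeps 625.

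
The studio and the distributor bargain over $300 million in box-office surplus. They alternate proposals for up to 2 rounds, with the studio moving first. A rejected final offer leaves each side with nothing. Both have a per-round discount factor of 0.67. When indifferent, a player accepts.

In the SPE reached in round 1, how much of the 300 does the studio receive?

Round 2 (the distributor proposes): the studio will accept anything ≥ 0, so the distributor offers 0 and keeps 300.
Round 1 (the studio proposes): the distributor can get 300 next round, worth 0.67 × 300 = 201 now, so the studio offers 201, keeping 99.

99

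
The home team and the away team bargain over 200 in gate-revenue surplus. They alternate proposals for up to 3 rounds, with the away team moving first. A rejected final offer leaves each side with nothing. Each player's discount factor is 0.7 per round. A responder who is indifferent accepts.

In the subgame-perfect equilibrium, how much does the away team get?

Round 3 (the away team proposes): the home team will accept anything ≥ 0, so the away team offers 0 and keeps 200.
Round 2 (the home team proposes): the away team can get 200 next round, worth 0.7 × 200 = 140 now. The home team offers 140 and keeps 200 − 140 = 60.
Round 1 (the away team proposes): the home team can get 60 next round, worth 0.7 × 60 = 42 now; the away team offers that and keeps 158.

158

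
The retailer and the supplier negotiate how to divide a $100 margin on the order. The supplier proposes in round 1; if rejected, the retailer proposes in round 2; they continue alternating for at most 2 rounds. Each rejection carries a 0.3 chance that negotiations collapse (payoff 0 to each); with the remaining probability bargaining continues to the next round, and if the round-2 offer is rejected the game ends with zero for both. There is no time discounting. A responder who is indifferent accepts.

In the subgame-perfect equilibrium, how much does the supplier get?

Round 2 (the retailer proposes): the supplier will accept anything ≥ 0, so the retailer offers 0 and keeps 100.
Round 1 (the supplier proposes): rejecting gives the retailer an expected 0.7 × 100 = 70; the supplier offers that and keeps 30.

30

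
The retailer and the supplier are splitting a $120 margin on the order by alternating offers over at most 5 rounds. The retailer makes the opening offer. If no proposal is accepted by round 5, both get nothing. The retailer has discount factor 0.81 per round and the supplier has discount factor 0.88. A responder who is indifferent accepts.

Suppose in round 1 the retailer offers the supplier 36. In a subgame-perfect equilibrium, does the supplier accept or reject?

Round 5 (the retailer proposes): rejection yields 0 for the supplier; the retailer offers 0 and keeps 120.
Round 4 (the supplier proposes): the retailer can get 120 next round, worth 0.81 × 120 = 97.2 now, so the supplier offers 97.2, keeping 22.8.
Round 3 (the retailer proposes): the supplier can get 22.8 next round, worth 0.88 × 22.8 = 20.064 now, so the retailer offers 20.064, keeping 99.936.
Round 2 (the supplier proposes): the retailer can get 99.936 next round, worth 0.81 × 99.936 = 80.94816 now. The supplier offers 80.94816 and keeps 120 − 80.94816 = 39.05184.
So by rejecting in round 1, the supplier gets 39.05184 next round, worth 0.88 × 39.05184 = 34.3656192 now.
Offer 36 ≥ 34.3656192, so the supplier accepts.

Accept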